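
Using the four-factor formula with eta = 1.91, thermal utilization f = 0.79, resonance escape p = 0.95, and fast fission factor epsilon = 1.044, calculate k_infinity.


k_inf = eta * f * p * epsilon
k_inf = 1.91 * 0.79 * 0.95 * 1.044
k_inf = 1.4965

1.4965


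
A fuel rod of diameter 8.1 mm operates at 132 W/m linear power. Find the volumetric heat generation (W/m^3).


r = D / 2 / 1000 = 8.1 / 2 / 1000 = 0.00405 m
q''' = q' / (pi * r^2)
q''' = 132 / (pi * 0.00405^2)
q''' = 2.5616e+06 W/m^3

2.5616e+06


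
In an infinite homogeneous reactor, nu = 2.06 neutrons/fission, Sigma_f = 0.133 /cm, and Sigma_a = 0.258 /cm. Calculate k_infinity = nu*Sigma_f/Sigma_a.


k_inf = nu * Sigma_f / Sigma_a
k_inf = 2.06 * 0.133 / 0.258
k_inf = 1.0619

1.0619


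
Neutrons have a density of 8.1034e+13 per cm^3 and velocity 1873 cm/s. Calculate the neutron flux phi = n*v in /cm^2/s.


phi = n * v
phi = 8.1034e+13 * 1873
phi = 1.5178e+17 /cm^2/s

1.5178e+17


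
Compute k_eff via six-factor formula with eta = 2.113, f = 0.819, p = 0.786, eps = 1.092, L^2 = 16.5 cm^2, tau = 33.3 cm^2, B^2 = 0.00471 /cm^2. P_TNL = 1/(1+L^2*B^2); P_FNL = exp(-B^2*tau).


k_inf = eta*f*p*eps = 2.113*0.819*0.786*1.092 = 1.485349
P_TNL = 1/(1 + L^2*B^2) = 1/(1 + 16.5*0.00471) = 0.9278891
P_FNL = exp(-B^2*tau) = exp(-0.00471*33.3) = 0.8548383
k_eff = k_inf * P_TNL * P_FNL = 1.485349 * 0.9278891 * 0.8548383
k_eff = 1.1782

1.1782


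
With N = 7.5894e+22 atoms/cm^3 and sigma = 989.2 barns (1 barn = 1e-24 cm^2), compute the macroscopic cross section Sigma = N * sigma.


Sigma = N * sigma_barns * 1e-24
Sigma = 7.5894e+22 * 989.2 * 1e-24
Sigma = 75.074 /cm

75.074


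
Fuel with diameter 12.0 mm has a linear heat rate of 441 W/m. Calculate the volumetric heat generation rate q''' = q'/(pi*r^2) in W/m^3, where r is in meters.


r = D / 2 / 1000 = 12.0 / 2 / 1000 = 0.006 m
q''' = q' / (pi * r^2)
q''' = 441 / (pi * 0.006^2)
q''' = 3.8993e+06 W/m^3

3.8993e+06


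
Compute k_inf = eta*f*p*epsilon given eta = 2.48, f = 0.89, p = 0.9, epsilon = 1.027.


k_inf = eta * f * p * epsilon
k_inf = 2.48 * 0.89 * 0.9 * 1.027
k_inf = 2.0401

2.0401


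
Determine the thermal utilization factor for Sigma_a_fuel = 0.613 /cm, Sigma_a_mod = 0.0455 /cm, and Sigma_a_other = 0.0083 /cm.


f = Sigma_a_fuel / (Sigma_a_fuel + Sigma_a_mod + Sigma_a_other)
f = 0.613 / (0.613 + 0.0455 + 0.0083)
f = 0.91932

0.91932


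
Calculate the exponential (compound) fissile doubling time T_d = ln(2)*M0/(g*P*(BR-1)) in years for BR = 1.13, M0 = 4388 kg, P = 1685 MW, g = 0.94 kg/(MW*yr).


Breeding gain G = BR - 1 = 1.13 - 1 = 0.13
Fissile production rate = g * P * G = 0.94 * 1685 * 0.13 = 205.907 kg/yr
T_d = ln(2) * M0 / (g * P * G)
T_d = ln(2) * 4388 / 205.907 = 14.771 yr

14.771


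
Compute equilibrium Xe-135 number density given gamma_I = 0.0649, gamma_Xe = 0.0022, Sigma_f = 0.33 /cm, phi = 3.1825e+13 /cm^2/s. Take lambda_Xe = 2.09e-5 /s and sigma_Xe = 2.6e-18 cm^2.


Xe_eq = (gamma_I + gamma_Xe) * Sigma_f * phi / (lambda_Xe + sigma_Xe * phi)
Numerator = (0.0649 + 0.0022) * 0.33 * 3.1825e+13 = 7.047010e+11
Denominator = 2.09e-5 + 2.6e-18 * 3.1825e+13 = 1.036450e-04
Xe_eq = 7.047010e+11 / 1.036450e-04 = 6.7992e+15 /cm^3

6.7992e+15


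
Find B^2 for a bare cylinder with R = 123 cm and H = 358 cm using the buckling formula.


B^2 = (2.405/R)^2 + (pi/H)^2
B^2 = (2.405/123)^2 + (pi/358)^2
B^2 = 4.5932e-04 /cm^2

4.5932e-04


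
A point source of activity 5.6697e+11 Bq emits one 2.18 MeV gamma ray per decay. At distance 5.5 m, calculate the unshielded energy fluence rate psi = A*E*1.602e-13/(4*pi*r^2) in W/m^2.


psi = A * E * 1.602e-13 / (4*pi*r^2)
psi = 5.6697e+11 * 2.18 * 1.602e-13 / (4*pi*5.5^2)
psi = 5.2089e-04 W/m^2

5.2089e-04


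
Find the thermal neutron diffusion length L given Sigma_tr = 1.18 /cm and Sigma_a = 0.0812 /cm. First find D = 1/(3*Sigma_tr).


D = 1 / (3 * Sigma_tr) = 1 / (3 * 1.18) = 0.2824859 cm
L = sqrt(D / Sigma_a)
L = sqrt(0.2824859 / 0.0812)
L = 1.8652 cm

1.8652


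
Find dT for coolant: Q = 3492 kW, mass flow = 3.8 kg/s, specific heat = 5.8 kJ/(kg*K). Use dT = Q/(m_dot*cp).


dT = Q / (m_dot * cp)
dT = 3492 / (3.8 * 5.8)
dT = 158.44 C

158.44


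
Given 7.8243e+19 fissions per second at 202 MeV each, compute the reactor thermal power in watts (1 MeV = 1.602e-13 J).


P = fission_rate * E_MeV * 1.602e-13
P = 7.8243e+19 * 202 * 1.602e-13
P = 2.5320e+09 W

2.5320e+09


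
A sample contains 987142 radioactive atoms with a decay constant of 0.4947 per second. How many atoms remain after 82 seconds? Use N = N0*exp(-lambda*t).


N = N0 * exp(-lambda * t)
N = 987142 * exp(-0.4947 * 82)
N = 2.3826e-12

2.3826e-12


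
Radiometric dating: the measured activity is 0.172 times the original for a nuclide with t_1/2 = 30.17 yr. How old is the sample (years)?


lambda = ln(2) / t_half = ln(2) / 30.17 = 0.02297472 /yr
t = -ln(A/A0) / lambda
t = -ln(0.172) / 0.02297472
t = 76.617 yr

76.617


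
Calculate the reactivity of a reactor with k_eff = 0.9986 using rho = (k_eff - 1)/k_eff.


rho = (k_eff - 1) / k_eff
rho = (0.9986 - 1) / 0.9986
rho = -0.0014020

-0.0014020


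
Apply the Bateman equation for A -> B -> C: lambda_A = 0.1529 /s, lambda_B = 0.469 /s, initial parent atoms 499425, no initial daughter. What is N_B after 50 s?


N_B(t) = lambda_A * N_A0 / (lambda_B - lambda_A) * [exp(-lambda_A*t) - exp(-lambda_B*t)]
exp(-0.1529*50) = 4.784303e-04; exp(-0.469*50) = 6.543263e-11
N_B = 0.1529 * 499425 / (0.469 - 0.1529) * (4.784303e-04 - 6.543263e-11)
N_B = 115.58

115.58


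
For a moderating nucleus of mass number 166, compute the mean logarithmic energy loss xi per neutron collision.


xi = 1 + (A-1)^2/(2A) * ln((A-1)/(A+1))
xi = 1 + (166-1)^2/(2*166) * ln((166-1)/(166 +1))
xi = 0.012000

0.012000


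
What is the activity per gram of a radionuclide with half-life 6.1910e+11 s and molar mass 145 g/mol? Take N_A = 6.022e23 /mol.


lambda = ln(2) / t_half = ln(2) / 6.1910e+11 = 1.119605e-12 /s
SA = lambda * N_A / M
SA = 1.119605e-12 * 6.022e23 / 145
SA = 4.6498e+09 Bq/g

4.6498e+09


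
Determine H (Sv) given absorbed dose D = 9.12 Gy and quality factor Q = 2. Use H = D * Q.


H = D * Q
H = 9.12 * 2
H = 18.240 Sv

18.240


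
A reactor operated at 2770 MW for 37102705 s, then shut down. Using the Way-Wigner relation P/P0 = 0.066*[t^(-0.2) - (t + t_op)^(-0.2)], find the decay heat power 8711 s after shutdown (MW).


P/P0 = 0.066 * [t^(-0.2) - (t + t_op)^(-0.2)]
P/P0 = 0.066 * [8711^(-0.2) - (8711 + 37102705)^(-0.2)]
P/P0 = 0.066 * [0.1629245 - 0.03062658] = 0.008731663
P = 2770 * 0.008731663 = 24.187 MW

24.187


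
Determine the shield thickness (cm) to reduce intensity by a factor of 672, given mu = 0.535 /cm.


x = ln(factor) / mu
x = ln(672) / 0.535
x = 12.169 cm

12.169


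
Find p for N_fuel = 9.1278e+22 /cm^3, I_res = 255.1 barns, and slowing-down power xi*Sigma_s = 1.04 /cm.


p = exp(-N * I * 1e-24 / (xi*Sigma_s))
p = exp(-9.1278e+22 * 255.1 * 1e-24 / 1.04)
p = 1.8897e-10

1.8897e-10


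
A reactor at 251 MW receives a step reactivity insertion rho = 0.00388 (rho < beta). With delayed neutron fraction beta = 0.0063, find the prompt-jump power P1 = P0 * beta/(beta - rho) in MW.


P1/P0 = beta / (beta - rho)
P1/P0 = 0.0063 / (0.0063 - 0.00388) = 2.603306
P1 = 251 * 2.603306 = 653.43 MW

653.43


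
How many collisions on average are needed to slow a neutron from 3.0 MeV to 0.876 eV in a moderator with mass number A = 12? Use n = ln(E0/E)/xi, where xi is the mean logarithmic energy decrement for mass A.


xi = 1 + (A-1)^2/(2A)*ln((A-1)/(A+1)) = 0.1577690 (for A = 12)
n = ln(E0/E) / xi
n = ln(3.0e6 / 0.876) / 0.1577690
n = ln(3.424658e+06) / 0.1577690 = 95.371

95.371


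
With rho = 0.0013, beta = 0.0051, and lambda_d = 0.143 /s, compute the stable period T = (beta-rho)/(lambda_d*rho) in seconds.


T = (beta - rho) / (lambda_d * rho)
T = (0.0051 - 0.0013) / (0.143 * 0.0013)
T = 20.441 s

20.441


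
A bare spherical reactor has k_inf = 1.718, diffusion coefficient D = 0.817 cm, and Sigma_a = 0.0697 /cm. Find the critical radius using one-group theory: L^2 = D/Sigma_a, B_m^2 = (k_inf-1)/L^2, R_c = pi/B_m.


L^2 = D / Sigma_a = 0.817 / 0.0697 = 11.72166 cm^2
B_m^2 = (k_inf - 1) / L^2 = (1.718 - 1) / 11.72166 = 0.06125412 /cm^2
For a bare sphere: B_g = pi/R, so R_c = pi / sqrt(B_m^2)
R_c = pi / sqrt(0.06125412) = 12.694 cm

12.694


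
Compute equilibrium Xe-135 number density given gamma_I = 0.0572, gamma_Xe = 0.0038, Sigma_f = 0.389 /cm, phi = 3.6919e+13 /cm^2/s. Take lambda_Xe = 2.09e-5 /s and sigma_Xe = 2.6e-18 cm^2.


Xe_eq = (gamma_I + gamma_Xe) * Sigma_f * phi / (lambda_Xe + sigma_Xe * phi)
Numerator = (0.0572 + 0.0038) * 0.389 * 3.6919e+13 = 8.760510e+11
Denominator = 2.09e-5 + 2.6e-18 * 3.6919e+13 = 1.168894e-04
Xe_eq = 8.760510e+11 / 1.168894e-04 = 7.4947e+15 /cm^3

7.4947e+15


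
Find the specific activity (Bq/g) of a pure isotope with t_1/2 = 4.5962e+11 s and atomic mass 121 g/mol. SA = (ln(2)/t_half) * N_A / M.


lambda = ln(2) / t_half = ln(2) / 4.5962e+11 = 1.508088e-12 /s
SA = lambda * N_A / M
SA = 1.508088e-12 * 6.022e23 / 121
SA = 7.5055e+09 Bq/g

7.5055e+09


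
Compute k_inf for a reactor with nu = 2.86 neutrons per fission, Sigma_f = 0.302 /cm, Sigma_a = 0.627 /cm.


k_inf = nu * Sigma_f / Sigma_a
k_inf = 2.86 * 0.302 / 0.627
k_inf = 1.3775

1.3775


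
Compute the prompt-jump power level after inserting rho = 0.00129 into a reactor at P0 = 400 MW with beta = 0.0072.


P1/P0 = beta / (beta - rho)
P1/P0 = 0.0072 / (0.0072 - 0.00129) = 1.218274
P1 = 400 * 1.218274 = 487.31 MW

487.31


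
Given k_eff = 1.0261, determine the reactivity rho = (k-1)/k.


rho = (k_eff - 1) / k_eff
rho = (1.0261 - 1) / 1.0261
rho = 0.025436

0.025436


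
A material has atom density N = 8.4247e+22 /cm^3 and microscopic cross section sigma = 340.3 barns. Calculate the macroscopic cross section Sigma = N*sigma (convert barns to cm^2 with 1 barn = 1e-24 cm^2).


Sigma = N * sigma_barns * 1e-24
Sigma = 8.4247e+22 * 340.3 * 1e-24
Sigma = 28.669 /cm

28.669


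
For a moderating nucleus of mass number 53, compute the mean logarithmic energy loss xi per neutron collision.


xi = 1 + (A-1)^2/(2A) * ln((A-1)/(A+1))
xi = 1 + (53-1)^2/(2*53) * ln((53-1)/(53 +1))
xi = 0.037266

0.037266


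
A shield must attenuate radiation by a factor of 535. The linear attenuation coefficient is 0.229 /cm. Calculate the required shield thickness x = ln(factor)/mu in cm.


x = ln(factor) / mu
x = ln(535) / 0.229
x = 27.433 cm

27.433


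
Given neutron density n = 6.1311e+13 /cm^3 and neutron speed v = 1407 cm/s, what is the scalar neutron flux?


phi = n * v
phi = 6.1311e+13 * 1407
phi = 8.6265e+16 /cm^2/s

8.6265e+16


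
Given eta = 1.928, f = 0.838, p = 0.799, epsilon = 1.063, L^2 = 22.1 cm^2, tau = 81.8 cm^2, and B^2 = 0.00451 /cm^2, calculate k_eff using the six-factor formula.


k_inf = eta*f*p*eps = 1.928*0.838*0.799*1.063 = 1.372243
P_TNL = 1/(1 + L^2*B^2) = 1/(1 + 22.1*0.00451) = 0.9093629
P_FNL = exp(-B^2*tau) = exp(-0.00451*81.8) = 0.6914821
k_eff = k_inf * P_TNL * P_FNL = 1.372243 * 0.9093629 * 0.6914821
k_eff = 0.86288

0.86288


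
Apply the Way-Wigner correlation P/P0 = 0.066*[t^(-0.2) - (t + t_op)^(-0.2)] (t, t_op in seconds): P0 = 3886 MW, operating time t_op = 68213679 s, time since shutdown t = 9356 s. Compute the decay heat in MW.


P/P0 = 0.066 * [t^(-0.2) - (t + t_op)^(-0.2)]
P/P0 = 0.066 * [9356^(-0.2) - (9356 + 68213679)^(-0.2)]
P/P0 = 0.066 * [0.1606135 - 0.02711526] = 0.008810884
P = 3886 * 0.008810884 = 34.239 MW

34.239


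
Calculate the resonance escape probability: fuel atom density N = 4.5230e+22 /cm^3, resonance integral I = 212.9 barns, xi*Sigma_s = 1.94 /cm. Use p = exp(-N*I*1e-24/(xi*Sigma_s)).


p = exp(-N * I * 1e-24 / (xi*Sigma_s))
p = exp(-4.5230e+22 * 212.9 * 1e-24 / 1.94)
p = 0.0069874

0.0069874


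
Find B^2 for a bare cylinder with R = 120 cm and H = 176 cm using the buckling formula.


B^2 = (2.405/R)^2 + (pi/H)^2
B^2 = (2.405/120)^2 + (pi/176)^2
B^2 = 7.2029e-04 /cm^2

7.2029e-04


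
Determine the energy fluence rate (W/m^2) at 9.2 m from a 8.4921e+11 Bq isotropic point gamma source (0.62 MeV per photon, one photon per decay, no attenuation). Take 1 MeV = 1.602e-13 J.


psi = A * E * 1.602e-13 / (4*pi*r^2)
psi = 8.4921e+11 * 0.62 * 1.602e-13 / (4*pi*9.2^2)
psi = 7.9302e-05 W/m^2

7.9302e-05


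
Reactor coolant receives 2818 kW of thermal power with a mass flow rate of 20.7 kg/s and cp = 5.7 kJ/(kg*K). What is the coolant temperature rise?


dT = Q / (m_dot * cp)
dT = 2818 / (20.7 * 5.7)
dT = 23.883 C

23.883


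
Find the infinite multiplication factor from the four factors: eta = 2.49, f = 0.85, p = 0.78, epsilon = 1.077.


k_inf = eta * f * p * epsilon
k_inf = 2.49 * 0.85 * 0.78 * 1.077
k_inf = 1.7780

1.7780


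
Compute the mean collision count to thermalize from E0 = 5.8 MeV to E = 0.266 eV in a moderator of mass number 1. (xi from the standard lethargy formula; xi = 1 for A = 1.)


xi = 1 + (A-1)^2/(2A)*ln((A-1)/(A+1)) = 1 (for A = 1)
n = ln(E0/E) / xi
n = ln(5.8e6 / 0.266) / 1
n = ln(2.180451e+07) / 1 = 16.898

16.898


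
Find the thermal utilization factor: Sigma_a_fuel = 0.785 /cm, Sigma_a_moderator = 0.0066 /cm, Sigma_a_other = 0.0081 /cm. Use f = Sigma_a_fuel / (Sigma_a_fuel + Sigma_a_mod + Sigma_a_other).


f = Sigma_a_fuel / (Sigma_a_fuel + Sigma_a_mod + Sigma_a_other)
f = 0.785 / (0.785 + 0.0066 + 0.0081)
f = 0.98162

0.98162


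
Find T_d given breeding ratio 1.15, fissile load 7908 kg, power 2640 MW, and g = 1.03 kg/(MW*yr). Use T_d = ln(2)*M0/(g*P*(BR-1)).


Breeding gain G = BR - 1 = 1.15 - 1 = 0.15
Fissile production rate = g * P * G = 1.03 * 2640 * 0.15 = 407.88 kg/yr
T_d = ln(2) * M0 / (g * P * G)
T_d = ln(2) * 7908 / 407.88 = 13.439 yr

13.439


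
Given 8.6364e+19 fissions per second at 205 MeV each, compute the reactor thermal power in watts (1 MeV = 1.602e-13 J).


P = fission_rate * E_MeV * 1.602e-13
P = 8.6364e+19 * 205 * 1.602e-13
P = 2.8363e+09 W

2.8363e+09


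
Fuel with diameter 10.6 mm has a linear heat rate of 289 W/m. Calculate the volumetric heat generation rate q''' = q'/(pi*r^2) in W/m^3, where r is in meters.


r = D / 2 / 1000 = 10.6 / 2 / 1000 = 0.0053 m
q''' = q' / (pi * r^2)
q''' = 289 / (pi * 0.0053^2)
q''' = 3.2749e+06 W/m^3

3.2749e+06


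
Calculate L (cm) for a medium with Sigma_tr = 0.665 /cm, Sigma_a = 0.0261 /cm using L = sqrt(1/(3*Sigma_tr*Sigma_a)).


D = 1 / (3 * Sigma_tr) = 1 / (3 * 0.665) = 0.5012531 cm
L = sqrt(D / Sigma_a)
L = sqrt(0.5012531 / 0.0261)
L = 4.3824 cm

4.3824


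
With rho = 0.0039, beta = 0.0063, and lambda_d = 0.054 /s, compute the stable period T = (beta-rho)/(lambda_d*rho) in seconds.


T = (beta - rho) / (lambda_d * rho)
T = (0.0063 - 0.0039) / (0.054 * 0.0039)
T = 11.396 s

11.396


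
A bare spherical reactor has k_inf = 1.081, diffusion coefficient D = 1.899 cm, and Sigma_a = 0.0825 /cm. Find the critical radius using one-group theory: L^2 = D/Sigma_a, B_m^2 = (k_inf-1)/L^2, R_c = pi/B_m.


L^2 = D / Sigma_a = 1.899 / 0.0825 = 23.01818 cm^2
B_m^2 = (k_inf - 1) / L^2 = (1.081 - 1) / 23.01818 = 0.003518958 /cm^2
For a bare sphere: B_g = pi/R, so R_c = pi / sqrt(B_m^2)
R_c = pi / sqrt(0.003518958) = 52.959 cm

52.959


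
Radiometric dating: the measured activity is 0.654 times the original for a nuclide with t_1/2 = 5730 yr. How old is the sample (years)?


lambda = ln(2) / t_half = ln(2) / 5730 = 1.209681e-04 /yr
t = -ln(A/A0) / lambda
t = -ln(0.654) / 1.209681e-04
t = 3510.4 yr

3510.4


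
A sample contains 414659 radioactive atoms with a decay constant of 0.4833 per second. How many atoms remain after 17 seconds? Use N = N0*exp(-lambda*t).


N = N0 * exp(-lambda * t)
N = 414659 * exp(-0.4833 * 17)
N = 112.07

112.07


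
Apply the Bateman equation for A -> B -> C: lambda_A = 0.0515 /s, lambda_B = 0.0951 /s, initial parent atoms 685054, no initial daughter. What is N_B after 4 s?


N_B(t) = lambda_A * N_A0 / (lambda_B - lambda_A) * [exp(-lambda_A*t) - exp(-lambda_B*t)]
exp(-0.0515*4) = 0.8138331; exp(-0.0951*4) = 0.6835879
N_B = 0.0515 * 685054 / (0.0951 - 0.0515) * (0.8138331 - 0.6835879)
N_B = 105392

105392


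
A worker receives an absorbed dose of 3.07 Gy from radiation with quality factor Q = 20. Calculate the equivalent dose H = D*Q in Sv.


H = D * Q
H = 3.07 * 20
H = 61.400 Sv

61.400


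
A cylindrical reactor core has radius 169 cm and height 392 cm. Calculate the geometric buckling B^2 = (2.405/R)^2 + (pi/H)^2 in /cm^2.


B^2 = (2.405/R)^2 + (pi/H)^2
B^2 = (2.405/169)^2 + (pi/392)^2
B^2 = 2.6674e-04 /cm^2

2.6674e-04


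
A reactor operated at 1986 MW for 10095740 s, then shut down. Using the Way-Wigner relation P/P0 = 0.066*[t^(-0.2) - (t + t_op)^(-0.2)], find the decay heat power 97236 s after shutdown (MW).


P/P0 = 0.066 * [t^(-0.2) - (t + t_op)^(-0.2)]
P/P0 = 0.066 * [97236^(-0.2) - (97236 + 10095740)^(-0.2)]
P/P0 = 0.066 * [0.1005622 - 0.03965882] = 0.004019623
P = 1986 * 0.004019623 = 7.9830 MW

7.9830


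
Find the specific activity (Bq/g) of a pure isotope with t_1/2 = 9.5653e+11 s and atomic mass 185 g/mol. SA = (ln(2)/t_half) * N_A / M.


lambda = ln(2) / t_half = ln(2) / 9.5653e+11 = 7.246476e-13 /s
SA = lambda * N_A / M
SA = 7.246476e-13 * 6.022e23 / 185
SA = 2.3588e+09 Bq/g

2.3588e+09


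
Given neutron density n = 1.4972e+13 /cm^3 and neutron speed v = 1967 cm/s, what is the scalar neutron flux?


phi = n * v
phi = 1.4972e+13 * 1967
phi = 2.9450e+16 /cm^2/s

2.9450e+16


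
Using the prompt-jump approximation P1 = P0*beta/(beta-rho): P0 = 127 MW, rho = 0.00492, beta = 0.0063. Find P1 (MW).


P1/P0 = beta / (beta - rho)
P1/P0 = 0.0063 / (0.0063 - 0.00492) = 4.565217
P1 = 127 * 4.565217 = 579.78 MW

579.78


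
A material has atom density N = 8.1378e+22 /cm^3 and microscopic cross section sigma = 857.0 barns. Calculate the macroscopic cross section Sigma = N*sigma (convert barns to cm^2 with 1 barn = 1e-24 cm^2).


Sigma = N * sigma_barns * 1e-24
Sigma = 8.1378e+22 * 857.0 * 1e-24
Sigma = 69.741 /cm

69.741


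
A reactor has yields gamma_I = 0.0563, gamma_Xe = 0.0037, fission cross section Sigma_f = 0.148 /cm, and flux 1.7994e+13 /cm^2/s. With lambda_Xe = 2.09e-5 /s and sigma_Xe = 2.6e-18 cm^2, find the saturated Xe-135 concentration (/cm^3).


Xe_eq = (gamma_I + gamma_Xe) * Sigma_f * phi / (lambda_Xe + sigma_Xe * phi)
Numerator = (0.0563 + 0.0037) * 0.148 * 1.7994e+13 = 1.597867e+11
Denominator = 2.09e-5 + 2.6e-18 * 1.7994e+13 = 6.768440e-05
Xe_eq = 1.597867e+11 / 6.768440e-05 = 2.3608e+15 /cm^3

2.3608e+15


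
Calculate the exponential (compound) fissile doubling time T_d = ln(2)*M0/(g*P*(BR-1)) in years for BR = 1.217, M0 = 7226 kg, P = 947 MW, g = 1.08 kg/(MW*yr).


Breeding gain G = BR - 1 = 1.217 - 1 = 0.217
Fissile production rate = g * P * G = 1.08 * 947 * 0.217 = 221.93892 kg/yr
T_d = ln(2) * M0 / (g * P * G)
T_d = ln(2) * 7226 / 221.93892 = 22.568 yr

22.568


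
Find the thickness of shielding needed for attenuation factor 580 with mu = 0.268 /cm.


x = ln(factor) / mu
x = ln(580) / 0.268
x = 23.743 cm

23.743


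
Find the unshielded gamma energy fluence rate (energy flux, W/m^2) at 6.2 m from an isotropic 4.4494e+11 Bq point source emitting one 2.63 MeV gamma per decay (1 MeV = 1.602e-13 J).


psi = A * E * 1.602e-13 / (4*pi*r^2)
psi = 4.4494e+11 * 2.63 * 1.602e-13 / (4*pi*6.2^2)
psi = 3.8808e-04 W/m^2

3.8808e-04


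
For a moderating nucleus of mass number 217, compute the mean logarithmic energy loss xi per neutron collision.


xi = 1 + (A-1)^2/(2A) * ln((A-1)/(A+1))
xi = 1 + (217-1)^2/(2*217) * ln((217-1)/(217 +1))
xi = 0.0091883

0.0091883


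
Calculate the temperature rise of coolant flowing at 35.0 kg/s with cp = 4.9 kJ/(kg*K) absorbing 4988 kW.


dT = Q / (m_dot * cp)
dT = 4988 / (35.0 * 4.9)
dT = 29.085 C

29.085


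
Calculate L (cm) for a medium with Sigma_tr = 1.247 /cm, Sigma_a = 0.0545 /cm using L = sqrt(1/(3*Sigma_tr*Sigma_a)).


D = 1 / (3 * Sigma_tr) = 1 / (3 * 1.247) = 0.2673082 cm
L = sqrt(D / Sigma_a)
L = sqrt(0.2673082 / 0.0545)
L = 2.2147 cm

2.2147


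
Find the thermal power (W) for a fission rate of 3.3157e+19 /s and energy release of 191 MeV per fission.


P = fission_rate * E_MeV * 1.602e-13
P = 3.3157e+19 * 191 * 1.602e-13
P = 1.0145e+09 W

1.0145e+09


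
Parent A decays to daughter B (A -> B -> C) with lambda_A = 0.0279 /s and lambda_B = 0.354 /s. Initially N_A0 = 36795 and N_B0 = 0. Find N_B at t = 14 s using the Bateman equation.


N_B(t) = lambda_A * N_A0 / (lambda_B - lambda_A) * [exp(-lambda_A*t) - exp(-lambda_B*t)]
exp(-0.0279*14) = 0.6766508; exp(-0.354*14) = 0.007041036
N_B = 0.0279 * 36795 / (0.354 - 0.0279) * (0.6766508 - 0.007041036)
N_B = 2108.0

2108.0


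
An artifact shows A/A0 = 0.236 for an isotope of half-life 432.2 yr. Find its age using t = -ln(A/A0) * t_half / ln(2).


lambda = ln(2) / t_half = ln(2) / 432.2 = 0.001603765 /yr
t = -ln(A/A0) / lambda
t = -ln(0.236) / 0.001603765
t = 900.33 yr

900.33


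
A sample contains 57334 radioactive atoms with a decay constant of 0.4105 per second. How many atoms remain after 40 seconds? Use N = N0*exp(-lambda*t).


N = N0 * exp(-lambda * t)
N = 57334 * exp(-0.4105 * 40)
N = 0.0042393

0.0042393


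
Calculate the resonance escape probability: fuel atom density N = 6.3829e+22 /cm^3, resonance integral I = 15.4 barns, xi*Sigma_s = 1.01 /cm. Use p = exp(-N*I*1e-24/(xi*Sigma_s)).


p = exp(-N * I * 1e-24 / (xi*Sigma_s))
p = exp(-6.3829e+22 * 15.4 * 1e-24 / 1.01)
p = 0.37786

0.37786


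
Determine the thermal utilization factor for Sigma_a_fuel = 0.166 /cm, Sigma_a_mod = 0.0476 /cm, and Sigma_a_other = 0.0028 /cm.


f = Sigma_a_fuel / (Sigma_a_fuel + Sigma_a_mod + Sigma_a_other)
f = 0.166 / (0.166 + 0.0476 + 0.0028)
f = 0.76710

0.76710


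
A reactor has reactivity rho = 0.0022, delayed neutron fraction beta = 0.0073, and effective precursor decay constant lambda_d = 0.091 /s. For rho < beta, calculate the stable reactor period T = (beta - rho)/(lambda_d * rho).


T = (beta - rho) / (lambda_d * rho)
T = (0.0073 - 0.0022) / (0.091 * 0.0022)
T = 25.475 s

25.475


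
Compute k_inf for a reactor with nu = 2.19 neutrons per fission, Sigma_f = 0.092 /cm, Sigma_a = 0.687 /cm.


k_inf = nu * Sigma_f / Sigma_a
k_inf = 2.19 * 0.092 / 0.687
k_inf = 0.29328

0.29328


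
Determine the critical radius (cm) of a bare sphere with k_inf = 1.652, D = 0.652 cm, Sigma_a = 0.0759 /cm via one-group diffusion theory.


L^2 = D / Sigma_a = 0.652 / 0.0759 = 8.590250 cm^2
B_m^2 = (k_inf - 1) / L^2 = (1.652 - 1) / 8.590250 = 0.07590000 /cm^2
For a bare sphere: B_g = pi/R, so R_c = pi / sqrt(B_m^2)
R_c = pi / sqrt(0.07590000) = 11.403 cm

11.403


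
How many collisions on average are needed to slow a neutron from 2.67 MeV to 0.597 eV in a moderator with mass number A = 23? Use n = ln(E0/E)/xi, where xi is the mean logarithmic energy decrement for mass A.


xi = 1 + (A-1)^2/(2A)*ln((A-1)/(A+1)) = 0.08448899 (for A = 23)
n = ln(E0/E) / xi
n = ln(2.67e6 / 0.597) / 0.08448899
n = ln(4.472362e+06) / 0.08448899 = 181.25

181.25


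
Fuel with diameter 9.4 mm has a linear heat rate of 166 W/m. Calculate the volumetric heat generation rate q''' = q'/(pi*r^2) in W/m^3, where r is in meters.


r = D / 2 / 1000 = 9.4 / 2 / 1000 = 0.0047 m
q''' = q' / (pi * r^2)
q''' = 166 / (pi * 0.0047^2)
q''' = 2.3920e+06 W/m^3

2.3920e+06


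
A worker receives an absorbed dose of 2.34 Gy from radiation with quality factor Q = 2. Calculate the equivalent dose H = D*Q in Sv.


H = D * Q
H = 2.34 * 2
H = 4.6800 Sv

4.6800


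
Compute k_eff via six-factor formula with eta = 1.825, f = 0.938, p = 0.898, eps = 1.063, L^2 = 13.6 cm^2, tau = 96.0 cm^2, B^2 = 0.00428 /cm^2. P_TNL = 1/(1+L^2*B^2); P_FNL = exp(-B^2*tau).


k_inf = eta*f*p*eps = 1.825*0.938*0.898*1.063 = 1.634088
P_TNL = 1/(1 + L^2*B^2) = 1/(1 + 13.6*0.00428) = 0.9449938
P_FNL = exp(-B^2*tau) = exp(-0.00428*96.0) = 0.6630665
k_eff = k_inf * P_TNL * P_FNL = 1.634088 * 0.9449938 * 0.6630665
k_eff = 1.0239

1.0239


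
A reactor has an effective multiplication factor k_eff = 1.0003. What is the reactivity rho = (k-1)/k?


rho = (k_eff - 1) / k_eff
rho = (1.0003 - 1) / 1.0003
rho = 2.9991e-04

2.9991e-04


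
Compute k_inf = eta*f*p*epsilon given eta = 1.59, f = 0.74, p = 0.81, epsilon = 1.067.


k_inf = eta * f * p * epsilon
k_inf = 1.59 * 0.74 * 0.81 * 1.067
k_inf = 1.0169

1.0169


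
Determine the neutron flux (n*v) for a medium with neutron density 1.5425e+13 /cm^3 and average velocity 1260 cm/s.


phi = n * v
phi = 1.5425e+13 * 1260
phi = 1.9436e+16 /cm^2/s

1.9436e+16


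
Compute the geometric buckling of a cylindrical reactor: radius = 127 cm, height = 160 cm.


B^2 = (2.405/R)^2 + (pi/H)^2
B^2 = (2.405/127)^2 + (pi/160)^2
B^2 = 7.4414e-04 /cm^2

7.4414e-04


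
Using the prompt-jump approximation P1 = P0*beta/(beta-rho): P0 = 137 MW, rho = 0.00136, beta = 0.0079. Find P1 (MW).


P1/P0 = beta / (beta - rho)
P1/P0 = 0.0079 / (0.0079 - 0.00136) = 1.207951
P1 = 137 * 1.207951 = 165.49 MW

165.49


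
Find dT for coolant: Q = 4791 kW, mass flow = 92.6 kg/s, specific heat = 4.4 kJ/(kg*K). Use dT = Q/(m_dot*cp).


dT = Q / (m_dot * cp)
dT = 4791 / (92.6 * 4.4)
dT = 11.759 C

11.759


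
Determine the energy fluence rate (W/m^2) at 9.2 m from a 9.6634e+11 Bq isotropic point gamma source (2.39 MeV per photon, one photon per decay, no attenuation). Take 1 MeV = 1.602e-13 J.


psi = A * E * 1.602e-13 / (4*pi*r^2)
psi = 9.6634e+11 * 2.39 * 1.602e-13 / (4*pi*9.2^2)
psi = 3.4786e-04 W/m^2

3.4786e-04


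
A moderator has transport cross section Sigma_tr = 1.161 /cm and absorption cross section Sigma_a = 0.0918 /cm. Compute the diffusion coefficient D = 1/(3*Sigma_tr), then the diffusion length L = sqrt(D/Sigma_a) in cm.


D = 1 / (3 * Sigma_tr) = 1 / (3 * 1.161) = 0.2871088 cm
L = sqrt(D / Sigma_a)
L = sqrt(0.2871088 / 0.0918)
L = 1.7685 cm

1.7685


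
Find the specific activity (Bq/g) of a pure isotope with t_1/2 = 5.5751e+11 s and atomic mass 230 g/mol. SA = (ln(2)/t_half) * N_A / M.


lambda = ln(2) / t_half = ln(2) / 5.5751e+11 = 1.243291e-12 /s
SA = lambda * N_A / M
SA = 1.243291e-12 * 6.022e23 / 230
SA = 3.2553e+09 Bq/g

3.2553e+09


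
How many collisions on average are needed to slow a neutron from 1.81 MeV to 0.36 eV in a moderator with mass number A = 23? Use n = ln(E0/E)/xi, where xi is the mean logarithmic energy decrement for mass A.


xi = 1 + (A-1)^2/(2A)*ln((A-1)/(A+1)) = 0.08448899 (for A = 23)
n = ln(E0/E) / xi
n = ln(1.81e6 / 0.36) / 0.08448899
n = ln(5.027778e+06) / 0.08448899 = 182.63

182.63


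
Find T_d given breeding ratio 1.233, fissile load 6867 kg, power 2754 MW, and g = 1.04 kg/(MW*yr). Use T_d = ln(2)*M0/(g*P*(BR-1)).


Breeding gain G = BR - 1 = 1.233 - 1 = 0.233
Fissile production rate = g * P * G = 1.04 * 2754 * 0.233 = 667.34928 kg/yr
T_d = ln(2) * M0 / (g * P * G)
T_d = ln(2) * 6867 / 667.34928 = 7.1325 yr

7.1325


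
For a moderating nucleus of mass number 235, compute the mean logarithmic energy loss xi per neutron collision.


xi = 1 + (A-1)^2/(2A) * ln((A-1)/(A+1))
xi = 1 + (235-1)^2/(2*235) * ln((235-1)/(235 +1))
xi = 0.0084865

0.0084865


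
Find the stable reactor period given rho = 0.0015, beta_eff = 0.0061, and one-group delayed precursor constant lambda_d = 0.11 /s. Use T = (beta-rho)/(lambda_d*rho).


T = (beta - rho) / (lambda_d * rho)
T = (0.0061 - 0.0015) / (0.11 * 0.0015)
T = 27.879 s

27.879


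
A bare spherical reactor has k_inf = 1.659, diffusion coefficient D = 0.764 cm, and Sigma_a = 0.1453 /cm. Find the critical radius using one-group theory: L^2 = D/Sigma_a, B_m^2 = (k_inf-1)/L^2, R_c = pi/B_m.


L^2 = D / Sigma_a = 0.764 / 0.1453 = 5.258087 cm^2
B_m^2 = (k_inf - 1) / L^2 = (1.659 - 1) / 5.258087 = 0.1253308 /cm^2
For a bare sphere: B_g = pi/R, so R_c = pi / sqrt(B_m^2)
R_c = pi / sqrt(0.1253308) = 8.8740 cm

8.8740


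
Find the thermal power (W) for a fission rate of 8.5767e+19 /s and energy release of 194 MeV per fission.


P = fission_rate * E_MeV * 1.602e-13
P = 8.5767e+19 * 194 * 1.602e-13
P = 2.6655e+09 W

2.6655e+09


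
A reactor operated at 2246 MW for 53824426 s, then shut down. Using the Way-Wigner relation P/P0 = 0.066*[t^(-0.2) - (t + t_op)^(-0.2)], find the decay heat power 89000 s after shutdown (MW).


P/P0 = 0.066 * [t^(-0.2) - (t + t_op)^(-0.2)]
P/P0 = 0.066 * [89000^(-0.2) - (89000 + 53824426)^(-0.2)]
P/P0 = 0.066 * [0.1023580 - 0.02842239] = 0.004879750
P = 2246 * 0.004879750 = 10.960 MW

10.960


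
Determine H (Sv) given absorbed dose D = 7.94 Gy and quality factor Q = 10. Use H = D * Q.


H = D * Q
H = 7.94 * 10
H = 79.400 Sv

79.400


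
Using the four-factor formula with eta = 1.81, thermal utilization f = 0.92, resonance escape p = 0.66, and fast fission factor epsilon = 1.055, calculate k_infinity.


k_inf = eta * f * p * epsilon
k_inf = 1.81 * 0.92 * 0.66 * 1.055
k_inf = 1.1595

1.1595


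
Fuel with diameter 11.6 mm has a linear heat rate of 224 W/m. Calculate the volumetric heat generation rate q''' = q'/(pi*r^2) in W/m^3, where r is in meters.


r = D / 2 / 1000 = 11.6 / 2 / 1000 = 0.0058 m
q''' = q' / (pi * r^2)
q''' = 224 / (pi * 0.0058^2)
q''' = 2.1195e+06 W/m^3

2.1195e+06


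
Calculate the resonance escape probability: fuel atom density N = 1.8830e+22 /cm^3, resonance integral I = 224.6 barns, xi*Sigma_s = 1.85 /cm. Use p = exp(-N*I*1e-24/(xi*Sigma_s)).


p = exp(-N * I * 1e-24 / (xi*Sigma_s))
p = exp(-1.8830e+22 * 224.6 * 1e-24 / 1.85)
p = 0.10167

0.10167


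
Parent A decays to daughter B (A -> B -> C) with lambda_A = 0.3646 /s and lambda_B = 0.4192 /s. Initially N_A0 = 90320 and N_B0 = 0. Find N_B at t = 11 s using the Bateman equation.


N_B(t) = lambda_A * N_A0 / (lambda_B - lambda_A) * [exp(-lambda_A*t) - exp(-lambda_B*t)]
exp(-0.3646*11) = 0.01812252; exp(-0.4192*11) = 0.009939883
N_B = 0.3646 * 90320 / (0.4192 - 0.3646) * (0.01812252 - 0.009939883)
N_B = 4935.2

4935.2


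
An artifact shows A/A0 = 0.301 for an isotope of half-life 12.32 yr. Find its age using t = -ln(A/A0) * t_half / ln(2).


lambda = ln(2) / t_half = ln(2) / 12.32 = 0.05626195 /yr
t = -ln(A/A0) / lambda
t = -ln(0.301) / 0.05626195
t = 21.340 yr

21.340


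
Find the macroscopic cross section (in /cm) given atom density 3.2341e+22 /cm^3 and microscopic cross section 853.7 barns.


Sigma = N * sigma_barns * 1e-24
Sigma = 3.2341e+22 * 853.7 * 1e-24
Sigma = 27.610 /cm

27.610


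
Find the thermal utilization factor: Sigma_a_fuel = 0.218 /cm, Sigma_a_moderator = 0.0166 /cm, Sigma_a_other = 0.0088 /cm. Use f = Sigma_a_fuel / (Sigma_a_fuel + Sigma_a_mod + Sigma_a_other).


f = Sigma_a_fuel / (Sigma_a_fuel + Sigma_a_mod + Sigma_a_other)
f = 0.218 / (0.218 + 0.0166 + 0.0088)
f = 0.89565

0.89565


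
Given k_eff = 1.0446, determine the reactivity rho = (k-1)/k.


rho = (k_eff - 1) / k_eff
rho = (1.0446 - 1) / 1.0446
rho = 0.042696

0.042696


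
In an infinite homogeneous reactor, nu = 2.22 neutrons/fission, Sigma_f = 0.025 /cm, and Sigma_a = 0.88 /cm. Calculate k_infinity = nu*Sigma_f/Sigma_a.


k_inf = nu * Sigma_f / Sigma_a
k_inf = 2.22 * 0.025 / 0.88
k_inf = 0.063068

0.063068


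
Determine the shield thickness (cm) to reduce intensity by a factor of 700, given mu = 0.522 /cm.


x = ln(factor) / mu
x = ln(700) / 0.522
x = 12.550 cm

12.550


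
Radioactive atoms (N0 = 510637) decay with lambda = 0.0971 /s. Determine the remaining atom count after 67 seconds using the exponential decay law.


N = N0 * exp(-lambda * t)
N = 510637 * exp(-0.0971 * 67)
N = 763.35

763.35


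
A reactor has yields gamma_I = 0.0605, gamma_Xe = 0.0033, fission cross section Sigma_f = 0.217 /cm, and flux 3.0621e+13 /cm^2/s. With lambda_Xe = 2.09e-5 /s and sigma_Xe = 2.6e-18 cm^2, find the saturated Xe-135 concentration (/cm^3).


Xe_eq = (gamma_I + gamma_Xe) * Sigma_f * phi / (lambda_Xe + sigma_Xe * phi)
Numerator = (0.0605 + 0.0033) * 0.217 * 3.0621e+13 = 4.239355e+11
Denominator = 2.09e-5 + 2.6e-18 * 3.0621e+13 = 1.005146e-04
Xe_eq = 4.239355e+11 / 1.005146e-04 = 4.2177e+15 /cm^3

4.2177e+15


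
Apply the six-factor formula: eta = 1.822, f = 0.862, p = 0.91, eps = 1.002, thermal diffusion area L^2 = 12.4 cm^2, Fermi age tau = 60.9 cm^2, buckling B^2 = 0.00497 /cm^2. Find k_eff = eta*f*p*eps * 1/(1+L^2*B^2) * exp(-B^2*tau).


k_inf = eta*f*p*eps = 1.822*0.862*0.91*1.002 = 1.432072
P_TNL = 1/(1 + L^2*B^2) = 1/(1 + 12.4*0.00497) = 0.9419495
P_FNL = exp(-B^2*tau) = exp(-0.00497*60.9) = 0.7388407
k_eff = k_inf * P_TNL * P_FNL = 1.432072 * 0.9419495 * 0.7388407
k_eff = 0.99665

0.99665


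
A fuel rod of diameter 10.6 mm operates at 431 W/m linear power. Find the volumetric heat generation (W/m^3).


r = D / 2 / 1000 = 10.6 / 2 / 1000 = 0.0053 m
q''' = q' / (pi * r^2)
q''' = 431 / (pi * 0.0053^2)
q''' = 4.8840e+06 W/m^3

4.8840e+06


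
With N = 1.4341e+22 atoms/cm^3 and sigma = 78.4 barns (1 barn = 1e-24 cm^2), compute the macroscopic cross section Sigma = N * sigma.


Sigma = N * sigma_barns * 1e-24
Sigma = 1.4341e+22 * 78.4 * 1e-24
Sigma = 1.1243 /cm

1.1243


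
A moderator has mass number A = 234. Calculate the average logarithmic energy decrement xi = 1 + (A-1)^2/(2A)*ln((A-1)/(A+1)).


xi = 1 + (A-1)^2/(2A) * ln((A-1)/(A+1))
xi = 1 + (234-1)^2/(2*234) * ln((234-1)/(234 +1))
xi = 0.0085227

0.0085227


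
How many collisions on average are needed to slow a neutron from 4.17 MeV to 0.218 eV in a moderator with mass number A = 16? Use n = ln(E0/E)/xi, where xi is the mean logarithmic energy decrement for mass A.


xi = 1 + (A-1)^2/(2A)*ln((A-1)/(A+1)) = 0.1199467 (for A = 16)
n = ln(E0/E) / xi
n = ln(4.17e6 / 0.218) / 0.1199467
n = ln(1.912844e+07) / 0.1199467 = 139.78

139.78


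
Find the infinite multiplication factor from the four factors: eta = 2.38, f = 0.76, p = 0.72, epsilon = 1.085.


k_inf = eta * f * p * epsilon
k_inf = 2.38 * 0.76 * 0.72 * 1.085
k_inf = 1.4130

1.4130


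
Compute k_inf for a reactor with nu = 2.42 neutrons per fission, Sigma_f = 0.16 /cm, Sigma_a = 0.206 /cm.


k_inf = nu * Sigma_f / Sigma_a
k_inf = 2.42 * 0.16 / 0.206
k_inf = 1.8796

1.8796


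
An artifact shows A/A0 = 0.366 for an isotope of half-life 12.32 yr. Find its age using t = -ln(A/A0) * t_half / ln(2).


lambda = ln(2) / t_half = ln(2) / 12.32 = 0.05626195 /yr
t = -ln(A/A0) / lambda
t = -ln(0.366) / 0.05626195
t = 17.865 yr

17.865


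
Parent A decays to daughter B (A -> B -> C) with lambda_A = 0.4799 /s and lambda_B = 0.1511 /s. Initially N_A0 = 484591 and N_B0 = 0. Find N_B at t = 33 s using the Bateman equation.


N_B(t) = lambda_A * N_A0 / (lambda_B - lambda_A) * [exp(-lambda_A*t) - exp(-lambda_B*t)]
exp(-0.4799*33) = 1.324978e-07; exp(-0.1511*33) = 0.006830892
N_B = 0.4799 * 484591 / (0.1511 - 0.4799) * (1.324978e-07 - 0.006830892)
N_B = 4831.3

4831.3


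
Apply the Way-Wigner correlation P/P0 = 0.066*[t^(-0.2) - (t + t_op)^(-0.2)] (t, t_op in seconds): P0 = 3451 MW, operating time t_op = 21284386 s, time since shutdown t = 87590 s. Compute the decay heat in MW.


P/P0 = 0.066 * [t^(-0.2) - (t + t_op)^(-0.2)]
P/P0 = 0.066 * [87590^(-0.2) - (87590 + 21284386)^(-0.2)]
P/P0 = 0.066 * [0.1026855 - 0.03420039] = 0.004520017
P = 3451 * 0.004520017 = 15.599 MW

15.599


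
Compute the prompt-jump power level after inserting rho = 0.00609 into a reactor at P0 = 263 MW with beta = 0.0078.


P1/P0 = beta / (beta - rho)
P1/P0 = 0.0078 / (0.0078 - 0.00609) = 4.561404
P1 = 263 * 4.561404 = 1199.6 MW

1199.6


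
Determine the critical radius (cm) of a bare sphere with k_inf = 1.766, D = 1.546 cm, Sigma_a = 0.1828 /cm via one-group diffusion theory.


L^2 = D / Sigma_a = 1.546 / 0.1828 = 8.457330 cm^2
B_m^2 = (k_inf - 1) / L^2 = (1.766 - 1) / 8.457330 = 0.09057232 /cm^2
For a bare sphere: B_g = pi/R, so R_c = pi / sqrt(B_m^2)
R_c = pi / sqrt(0.09057232) = 10.439 cm

10.439


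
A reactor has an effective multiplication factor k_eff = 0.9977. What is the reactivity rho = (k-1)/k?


rho = (k_eff - 1) / k_eff
rho = (0.9977 - 1) / 0.9977
rho = -0.0023053

-0.0023053


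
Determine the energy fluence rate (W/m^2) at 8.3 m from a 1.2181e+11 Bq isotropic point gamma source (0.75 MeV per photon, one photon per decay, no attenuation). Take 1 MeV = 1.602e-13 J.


psi = A * E * 1.602e-13 / (4*pi*r^2)
psi = 1.2181e+11 * 0.75 * 1.602e-13 / (4*pi*8.3^2)
psi = 1.6906e-05 W/m^2

1.6906e-05


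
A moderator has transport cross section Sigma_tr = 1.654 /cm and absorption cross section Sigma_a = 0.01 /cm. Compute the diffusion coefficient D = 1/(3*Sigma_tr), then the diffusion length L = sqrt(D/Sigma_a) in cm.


D = 1 / (3 * Sigma_tr) = 1 / (3 * 1.654) = 0.2015316 cm
L = sqrt(D / Sigma_a)
L = sqrt(0.2015316 / 0.01)
L = 4.4892 cm

4.4892


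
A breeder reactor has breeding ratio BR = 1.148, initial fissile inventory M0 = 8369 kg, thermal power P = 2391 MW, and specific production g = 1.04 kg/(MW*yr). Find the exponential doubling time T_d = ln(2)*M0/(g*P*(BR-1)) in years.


Breeding gain G = BR - 1 = 1.148 - 1 = 0.148
Fissile production rate = g * P * G = 1.04 * 2391 * 0.148 = 368.02272 kg/yr
T_d = ln(2) * M0 / (g * P * G)
T_d = ln(2) * 8369 / 368.02272 = 15.762 yr

15.762


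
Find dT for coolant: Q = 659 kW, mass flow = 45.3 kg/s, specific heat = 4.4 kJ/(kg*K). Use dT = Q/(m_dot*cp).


dT = Q / (m_dot * cp)
dT = 659 / (45.3 * 4.4)
dT = 3.3062 C

3.3062


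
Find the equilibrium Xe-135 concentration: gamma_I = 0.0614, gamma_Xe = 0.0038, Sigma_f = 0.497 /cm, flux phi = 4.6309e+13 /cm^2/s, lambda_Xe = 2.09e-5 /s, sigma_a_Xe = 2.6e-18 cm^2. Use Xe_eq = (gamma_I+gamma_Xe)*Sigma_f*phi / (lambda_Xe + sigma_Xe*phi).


Xe_eq = (gamma_I + gamma_Xe) * Sigma_f * phi / (lambda_Xe + sigma_Xe * phi)
Numerator = (0.0614 + 0.0038) * 0.497 * 4.6309e+13 = 1.500615e+12
Denominator = 2.09e-5 + 2.6e-18 * 4.6309e+13 = 1.413034e-04
Xe_eq = 1.500615e+12 / 1.413034e-04 = 1.0620e+16 /cm^3

1.0620e+16


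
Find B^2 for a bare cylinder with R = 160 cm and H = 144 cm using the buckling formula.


B^2 = (2.405/R)^2 + (pi/H)^2
B^2 = (2.405/160)^2 + (pi/144)^2
B^2 = 7.0190e-04 /cm^2

7.0190e-04


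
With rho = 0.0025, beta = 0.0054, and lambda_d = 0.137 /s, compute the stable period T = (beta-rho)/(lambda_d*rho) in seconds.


T = (beta - rho) / (lambda_d * rho)
T = (0.0054 - 0.0025) / (0.137 * 0.0025)
T = 8.4672 s

8.4672


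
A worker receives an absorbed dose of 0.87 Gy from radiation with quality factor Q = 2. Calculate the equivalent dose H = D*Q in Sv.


H = D * Q
H = 0.87 * 2
H = 1.7400 Sv

1.7400


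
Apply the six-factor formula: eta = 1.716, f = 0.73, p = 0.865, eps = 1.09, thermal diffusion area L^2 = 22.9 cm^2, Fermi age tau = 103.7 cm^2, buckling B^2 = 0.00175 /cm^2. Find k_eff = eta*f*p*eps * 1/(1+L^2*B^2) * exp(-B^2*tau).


k_inf = eta*f*p*eps = 1.716*0.73*0.865*1.09 = 1.181089
P_TNL = 1/(1 + L^2*B^2) = 1/(1 + 22.9*0.00175) = 0.9614691
P_FNL = exp(-B^2*tau) = exp(-0.00175*103.7) = 0.8340391
k_eff = k_inf * P_TNL * P_FNL = 1.181089 * 0.9614691 * 0.8340391
k_eff = 0.94712

0.94712


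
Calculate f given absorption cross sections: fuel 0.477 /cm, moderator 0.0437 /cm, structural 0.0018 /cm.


f = Sigma_a_fuel / (Sigma_a_fuel + Sigma_a_mod + Sigma_a_other)
f = 0.477 / (0.477 + 0.0437 + 0.0018)
f = 0.91292

0.91292


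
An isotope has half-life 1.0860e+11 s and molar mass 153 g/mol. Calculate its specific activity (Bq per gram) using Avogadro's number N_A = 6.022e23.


lambda = ln(2) / t_half = ln(2) / 1.0860e+11 = 6.382571e-12 /s
SA = lambda * N_A / M
SA = 6.382571e-12 * 6.022e23 / 153
SA = 2.5121e+10 Bq/g

2.5121e+10
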